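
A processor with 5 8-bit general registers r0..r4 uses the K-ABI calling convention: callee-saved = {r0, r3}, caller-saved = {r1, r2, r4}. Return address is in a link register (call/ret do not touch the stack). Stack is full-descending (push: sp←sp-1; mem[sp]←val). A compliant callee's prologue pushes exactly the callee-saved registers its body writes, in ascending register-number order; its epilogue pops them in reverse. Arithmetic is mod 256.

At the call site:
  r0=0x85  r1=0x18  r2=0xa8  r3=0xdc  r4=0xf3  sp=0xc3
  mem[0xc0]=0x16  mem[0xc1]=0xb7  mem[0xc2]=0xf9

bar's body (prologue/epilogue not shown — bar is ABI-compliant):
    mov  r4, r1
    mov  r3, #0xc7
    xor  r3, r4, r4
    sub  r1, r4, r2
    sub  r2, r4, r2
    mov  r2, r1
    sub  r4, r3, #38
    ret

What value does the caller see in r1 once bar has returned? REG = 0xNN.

REG = 0x70

prologue: push r3 → mem[0xc2]=0xdc, sp=0xc2
body[0] mov  r4, r1 → r4=0x18
body[1] mov  r3, #0xc7 → r3=0xc7
body[2] xor  r3, r4, r4 → r3=0x00
body[3] sub  r1, r4, r2 → r1=0x70
body[4] sub  r2, r4, r2 → r2=0x70
body[5] mov  r2, r1 → r2=0x70
body[6] sub  r4, r3, #38 → r4=0xda
epilogue: pop r3=0xdc, sp=0xc3
r1 is caller-saved → body value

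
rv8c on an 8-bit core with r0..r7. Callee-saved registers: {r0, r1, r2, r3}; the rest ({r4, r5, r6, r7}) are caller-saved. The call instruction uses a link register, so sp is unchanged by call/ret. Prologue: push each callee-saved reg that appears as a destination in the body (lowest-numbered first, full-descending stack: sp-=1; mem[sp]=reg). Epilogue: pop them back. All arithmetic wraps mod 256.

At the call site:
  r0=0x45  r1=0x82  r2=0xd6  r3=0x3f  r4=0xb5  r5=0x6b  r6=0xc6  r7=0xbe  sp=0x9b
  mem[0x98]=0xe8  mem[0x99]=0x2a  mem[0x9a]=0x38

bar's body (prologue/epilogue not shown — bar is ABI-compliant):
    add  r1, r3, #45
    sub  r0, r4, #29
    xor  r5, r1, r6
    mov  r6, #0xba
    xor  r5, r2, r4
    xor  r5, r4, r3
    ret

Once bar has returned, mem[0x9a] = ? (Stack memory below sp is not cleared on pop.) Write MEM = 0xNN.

MEM = 0x45

prologue: push r0 -> mem[0x9a]=0x45, sp=0x9a
prologue: push r1 -> mem[0x99]=0x82, sp=0x99
body[0] add  r1, r3, #45 -> r1=0x6c
body[1] sub  r0, r4, #29 -> r0=0x98
body[2] xor  r5, r1, r6 -> r5=0xaa
body[3] mov  r6, #0xba -> r6=0xba
body[4] xor  r5, r2, r4 -> r5=0x63
body[5] xor  r5, r4, r3 -> r5=0x8a
epilogue: pop r1=0x82, sp=0x9a
epilogue: pop r0=0x45, sp=0x9b
prologue pushed ['r0', 'r1'] at ['0x9a', '0x99']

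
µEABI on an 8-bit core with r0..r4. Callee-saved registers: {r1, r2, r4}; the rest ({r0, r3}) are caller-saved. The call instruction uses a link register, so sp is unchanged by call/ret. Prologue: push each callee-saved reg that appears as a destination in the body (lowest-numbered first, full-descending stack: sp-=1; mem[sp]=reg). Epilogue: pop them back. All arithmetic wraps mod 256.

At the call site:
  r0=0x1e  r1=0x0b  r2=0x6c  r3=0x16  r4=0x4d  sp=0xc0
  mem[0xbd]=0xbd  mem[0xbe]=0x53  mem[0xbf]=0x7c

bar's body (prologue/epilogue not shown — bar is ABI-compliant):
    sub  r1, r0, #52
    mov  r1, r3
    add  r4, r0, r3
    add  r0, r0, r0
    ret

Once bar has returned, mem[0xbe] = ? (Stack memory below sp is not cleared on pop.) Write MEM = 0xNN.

prologue: push r1 -> mem[0xbf]=0x0b, sp=0xbf
prologue: push r4 -> mem[0xbe]=0x4d, sp=0xbe
body[0] sub  r1, r0, #52 -> r1=0xea
body[1] mov  r1, r3 -> r1=0x16
body[2] add  r4, r0, r3 -> r4=0x34
body[3] add  r0, r0, r0 -> r0=0x3c
epilogue: pop r4=0x4d, sp=0xbf
epilogue: pop r1=0x0b, sp=0xc0
prologue pushed ['r1', 'r4'] at ['0xbf', '0xbe']

MEM = 0x4d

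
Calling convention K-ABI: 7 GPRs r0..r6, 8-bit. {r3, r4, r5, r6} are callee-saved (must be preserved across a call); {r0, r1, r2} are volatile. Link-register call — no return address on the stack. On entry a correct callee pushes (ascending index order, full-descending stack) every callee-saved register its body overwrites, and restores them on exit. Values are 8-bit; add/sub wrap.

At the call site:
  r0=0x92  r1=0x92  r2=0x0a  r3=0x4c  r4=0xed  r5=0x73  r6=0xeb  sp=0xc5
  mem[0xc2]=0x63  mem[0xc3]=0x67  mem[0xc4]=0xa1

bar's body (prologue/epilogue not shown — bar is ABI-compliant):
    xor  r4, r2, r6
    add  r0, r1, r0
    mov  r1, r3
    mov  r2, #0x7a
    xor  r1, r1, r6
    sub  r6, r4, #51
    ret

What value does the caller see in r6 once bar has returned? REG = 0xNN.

REG = 0xeb

prologue: push r4 -> mem[0xc4]=0xed, sp=0xc4
prologue: push r6 -> mem[0xc3]=0xeb, sp=0xc3
body[0] xor  r4, r2, r6 -> r4=0xe1
body[1] add  r0, r1, r0 -> r0=0x24
body[2] mov  r1, r3 -> r1=0x4c
body[3] mov  r2, #0x7a -> r2=0x7a
body[4] xor  r1, r1, r6 -> r1=0xa7
body[5] sub  r6, r4, #51 -> r6=0xae
epilogue: pop r6=0xeb, sp=0xc4
epilogue: pop r4=0xed, sp=0xc5
r6 is callee-saved -> restored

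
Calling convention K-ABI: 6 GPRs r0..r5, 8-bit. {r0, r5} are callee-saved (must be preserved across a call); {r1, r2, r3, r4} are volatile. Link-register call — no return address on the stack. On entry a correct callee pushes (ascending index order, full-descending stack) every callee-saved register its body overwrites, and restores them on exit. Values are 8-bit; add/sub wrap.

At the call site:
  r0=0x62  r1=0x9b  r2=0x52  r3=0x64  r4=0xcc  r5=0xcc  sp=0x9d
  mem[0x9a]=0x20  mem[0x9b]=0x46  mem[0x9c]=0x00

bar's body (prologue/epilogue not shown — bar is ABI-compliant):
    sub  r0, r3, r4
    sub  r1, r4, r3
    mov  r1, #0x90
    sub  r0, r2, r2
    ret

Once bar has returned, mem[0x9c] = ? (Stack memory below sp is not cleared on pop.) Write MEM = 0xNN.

prologue: push r0 -> mem[0x9c]=0x62, sp=0x9c
body[0] sub  r0, r3, r4 -> r0=0x98
body[1] sub  r1, r4, r3 -> r1=0x68
body[2] mov  r1, #0x90 -> r1=0x90
body[3] sub  r0, r2, r2 -> r0=0x00
epilogue: pop r0=0x62, sp=0x9d
prologue pushed ['r0'] at ['0x9c']

MEM = 0x62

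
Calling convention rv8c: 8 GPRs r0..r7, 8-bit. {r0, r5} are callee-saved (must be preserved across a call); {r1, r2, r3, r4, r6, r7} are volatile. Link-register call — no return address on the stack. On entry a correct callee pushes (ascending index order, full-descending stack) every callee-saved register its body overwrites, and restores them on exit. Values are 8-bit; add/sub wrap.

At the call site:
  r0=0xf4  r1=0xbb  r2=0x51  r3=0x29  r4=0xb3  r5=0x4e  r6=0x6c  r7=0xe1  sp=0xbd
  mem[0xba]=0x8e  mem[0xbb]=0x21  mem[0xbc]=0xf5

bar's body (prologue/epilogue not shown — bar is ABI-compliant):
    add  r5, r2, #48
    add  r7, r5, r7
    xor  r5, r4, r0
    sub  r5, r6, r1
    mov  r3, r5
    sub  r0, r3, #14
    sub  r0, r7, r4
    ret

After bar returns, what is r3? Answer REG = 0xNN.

REG = 0xb1

prologue: push r0 → mem[0xbc]=0xf4, sp=0xbc
prologue: push r5 → mem[0xbb]=0x4e, sp=0xbb
body[0] add  r5, r2, #48 → r5=0x81
body[1] add  r7, r5, r7 → r7=0x62
body[2] xor  r5, r4, r0 → r5=0x47
body[3] sub  r5, r6, r1 → r5=0xb1
body[4] mov  r3, r5 → r3=0xb1
body[5] sub  r0, r3, #14 → r0=0xa3
body[6] sub  r0, r7, r4 → r0=0xaf
epilogue: pop r5=0x4e, sp=0xbc
epilogue: pop r0=0xf4, sp=0xbd
r3 is caller-saved → body value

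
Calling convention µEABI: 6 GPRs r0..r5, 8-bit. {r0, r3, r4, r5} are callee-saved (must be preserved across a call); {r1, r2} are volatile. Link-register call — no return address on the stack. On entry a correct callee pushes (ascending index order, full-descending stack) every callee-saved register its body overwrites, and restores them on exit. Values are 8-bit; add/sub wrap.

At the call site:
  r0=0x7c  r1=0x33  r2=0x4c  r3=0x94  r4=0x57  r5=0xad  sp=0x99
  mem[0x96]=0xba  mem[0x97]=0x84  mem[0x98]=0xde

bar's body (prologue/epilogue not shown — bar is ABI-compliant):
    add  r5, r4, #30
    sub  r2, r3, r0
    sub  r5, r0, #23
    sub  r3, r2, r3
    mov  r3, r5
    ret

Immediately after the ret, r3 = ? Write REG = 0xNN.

REG = 0x94

prologue: push r3 -> mem[0x98]=0x94, sp=0x98
prologue: push r5 -> mem[0x97]=0xad, sp=0x97
body[0] add  r5, r4, #30 -> r5=0x75
body[1] sub  r2, r3, r0 -> r2=0x18
body[2] sub  r5, r0, #23 -> r5=0x65
body[3] sub  r3, r2, r3 -> r3=0x84
body[4] mov  r3, r5 -> r3=0x65
epilogue: pop r5=0xad, sp=0x98
epilogue: pop r3=0x94, sp=0x99
r3 is callee-saved -> restored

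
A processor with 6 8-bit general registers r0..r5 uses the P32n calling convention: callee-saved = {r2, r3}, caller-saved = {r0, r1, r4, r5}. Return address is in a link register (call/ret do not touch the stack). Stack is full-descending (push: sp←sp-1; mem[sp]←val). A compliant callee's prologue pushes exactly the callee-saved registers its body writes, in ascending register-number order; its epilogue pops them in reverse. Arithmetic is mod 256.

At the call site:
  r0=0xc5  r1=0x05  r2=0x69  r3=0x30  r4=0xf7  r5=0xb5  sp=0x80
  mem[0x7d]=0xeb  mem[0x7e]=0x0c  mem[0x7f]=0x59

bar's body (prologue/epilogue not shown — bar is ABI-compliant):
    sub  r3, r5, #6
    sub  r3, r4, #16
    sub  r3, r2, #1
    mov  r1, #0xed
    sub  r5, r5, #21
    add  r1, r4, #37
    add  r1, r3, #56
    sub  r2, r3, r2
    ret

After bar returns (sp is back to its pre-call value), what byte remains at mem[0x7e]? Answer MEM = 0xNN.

MEM = 0x30

prologue: push r2 -> mem[0x7f]=0x69, sp=0x7f
prologue: push r3 -> mem[0x7e]=0x30, sp=0x7e
body[0] sub  r3, r5, #6 -> r3=0xaf
body[1] sub  r3, r4, #16 -> r3=0xe7
body[2] sub  r3, r2, #1 -> r3=0x68
body[3] mov  r1, #0xed -> r1=0xed
body[4] sub  r5, r5, #21 -> r5=0xa0
body[5] add  r1, r4, #37 -> r1=0x1c
body[6] add  r1, r3, #56 -> r1=0xa0
body[7] sub  r2, r3, r2 -> r2=0xff
epilogue: pop r3=0x30, sp=0x7f
epilogue: pop r2=0x69, sp=0x80
prologue pushed ['r2', 'r3'] at ['0x7f', '0x7e']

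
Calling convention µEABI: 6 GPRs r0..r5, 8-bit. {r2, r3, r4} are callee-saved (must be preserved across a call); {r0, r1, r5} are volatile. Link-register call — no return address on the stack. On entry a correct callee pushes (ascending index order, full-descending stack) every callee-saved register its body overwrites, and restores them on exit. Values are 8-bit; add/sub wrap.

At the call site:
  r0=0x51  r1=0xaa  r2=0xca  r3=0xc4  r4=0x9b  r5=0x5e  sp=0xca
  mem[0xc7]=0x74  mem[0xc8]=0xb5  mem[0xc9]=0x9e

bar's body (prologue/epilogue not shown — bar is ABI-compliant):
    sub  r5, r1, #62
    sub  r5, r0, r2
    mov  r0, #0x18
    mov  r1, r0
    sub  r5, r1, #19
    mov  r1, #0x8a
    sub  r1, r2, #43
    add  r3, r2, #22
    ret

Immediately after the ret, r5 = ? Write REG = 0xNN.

prologue: push r3 → mem[0xc9]=0xc4, sp=0xc9
body[0] sub  r5, r1, #62 → r5=0x6c
body[1] sub  r5, r0, r2 → r5=0x87
body[2] mov  r0, #0x18 → r0=0x18
body[3] mov  r1, r0 → r1=0x18
body[4] sub  r5, r1, #19 → r5=0x05
body[5] mov  r1, #0x8a → r1=0x8a
body[6] sub  r1, r2, #43 → r1=0x9f
body[7] add  r3, r2, #22 → r3=0xe0
epilogue: pop r3=0xc4, sp=0xca
r5 is caller-saved → body value

REG = 0x05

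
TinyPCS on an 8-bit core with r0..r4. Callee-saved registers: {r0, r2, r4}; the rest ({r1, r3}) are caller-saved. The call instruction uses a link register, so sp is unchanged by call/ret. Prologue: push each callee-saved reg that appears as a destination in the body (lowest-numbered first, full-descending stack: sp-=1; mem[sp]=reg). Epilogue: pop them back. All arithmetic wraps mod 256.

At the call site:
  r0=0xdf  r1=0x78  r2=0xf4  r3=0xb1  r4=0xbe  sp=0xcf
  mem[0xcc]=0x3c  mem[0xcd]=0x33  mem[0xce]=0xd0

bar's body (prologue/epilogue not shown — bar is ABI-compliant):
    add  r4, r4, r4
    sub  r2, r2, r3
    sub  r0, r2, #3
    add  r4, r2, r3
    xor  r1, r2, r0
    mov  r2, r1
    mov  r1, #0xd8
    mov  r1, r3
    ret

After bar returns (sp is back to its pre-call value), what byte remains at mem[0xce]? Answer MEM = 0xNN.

MEM = 0xdf

prologue: push r0 → mem[0xce]=0xdf, sp=0xce
prologue: push r2 → mem[0xcd]=0xf4, sp=0xcd
prologue: push r4 → mem[0xcc]=0xbe, sp=0xcc
body[0] add  r4, r4, r4 → r4=0x7c
body[1] sub  r2, r2, r3 → r2=0x43
body[2] sub  r0, r2, #3 → r0=0x40
body[3] add  r4, r2, r3 → r4=0xf4
body[4] xor  r1, r2, r0 → r1=0x03
body[5] mov  r2, r1 → r2=0x03
body[6] mov  r1, #0xd8 → r1=0xd8
body[7] mov  r1, r3 → r1=0xb1
epilogue: pop r4=0xbe, sp=0xcd
epilogue: pop r2=0xf4, sp=0xce
epilogue: pop r0=0xdf, sp=0xcf
prologue pushed ['r0', 'r2', 'r4'] at ['0xce', '0xcd', '0xcc']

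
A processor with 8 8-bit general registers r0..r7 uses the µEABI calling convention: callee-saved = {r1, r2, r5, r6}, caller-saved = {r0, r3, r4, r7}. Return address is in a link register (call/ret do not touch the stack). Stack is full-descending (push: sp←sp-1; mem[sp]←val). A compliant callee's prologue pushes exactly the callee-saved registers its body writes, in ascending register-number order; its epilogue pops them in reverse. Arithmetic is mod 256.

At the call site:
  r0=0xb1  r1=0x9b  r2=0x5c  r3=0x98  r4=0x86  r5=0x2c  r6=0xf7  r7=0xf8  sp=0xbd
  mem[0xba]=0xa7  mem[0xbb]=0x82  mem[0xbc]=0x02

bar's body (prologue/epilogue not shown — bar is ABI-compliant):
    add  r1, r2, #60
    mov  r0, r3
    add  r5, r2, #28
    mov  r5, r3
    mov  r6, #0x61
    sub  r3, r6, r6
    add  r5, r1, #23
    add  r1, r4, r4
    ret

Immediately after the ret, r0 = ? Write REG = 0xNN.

prologue: push r1 -> mem[0xbc]=0x9b, sp=0xbc
prologue: push r5 -> mem[0xbb]=0x2c, sp=0xbb
prologue: push r6 -> mem[0xba]=0xf7, sp=0xba
body[0] add  r1, r2, #60 -> r1=0x98
body[1] mov  r0, r3 -> r0=0x98
body[2] add  r5, r2, #28 -> r5=0x78
body[3] mov  r5, r3 -> r5=0x98
body[4] mov  r6, #0x61 -> r6=0x61
body[5] sub  r3, r6, r6 -> r3=0x00
body[6] add  r5, r1, #23 -> r5=0xaf
body[7] add  r1, r4, r4 -> r1=0x0c
epilogue: pop r6=0xf7, sp=0xbb
epilogue: pop r5=0x2c, sp=0xbc
epilogue: pop r1=0x9b, sp=0xbd
r0 is caller-saved -> body value

REG = 0x98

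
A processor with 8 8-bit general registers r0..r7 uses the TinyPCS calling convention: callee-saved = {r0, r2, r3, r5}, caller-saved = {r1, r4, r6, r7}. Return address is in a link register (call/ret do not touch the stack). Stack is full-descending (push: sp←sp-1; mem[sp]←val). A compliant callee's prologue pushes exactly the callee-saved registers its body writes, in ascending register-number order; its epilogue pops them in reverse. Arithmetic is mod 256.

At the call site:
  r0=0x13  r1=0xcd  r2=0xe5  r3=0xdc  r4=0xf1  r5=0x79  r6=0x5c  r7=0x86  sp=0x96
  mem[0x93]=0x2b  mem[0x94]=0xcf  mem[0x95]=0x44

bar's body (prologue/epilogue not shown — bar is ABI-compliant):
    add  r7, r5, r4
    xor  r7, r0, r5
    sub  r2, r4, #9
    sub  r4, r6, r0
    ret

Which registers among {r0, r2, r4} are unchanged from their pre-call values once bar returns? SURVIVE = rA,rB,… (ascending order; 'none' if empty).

SURVIVE = r0,r2

prologue: push r2 -> mem[0x95]=0xe5, sp=0x95
body[0] add  r7, r5, r4 -> r7=0x6a
body[1] xor  r7, r0, r5 -> r7=0x6a
body[2] sub  r2, r4, #9 -> r2=0xe8
body[3] sub  r4, r6, r0 -> r4=0x49
epilogue: pop r2=0xe5, sp=0x96
r0: callee-saved, written=False
r2: callee-saved, written=True
r4: caller-saved, written=True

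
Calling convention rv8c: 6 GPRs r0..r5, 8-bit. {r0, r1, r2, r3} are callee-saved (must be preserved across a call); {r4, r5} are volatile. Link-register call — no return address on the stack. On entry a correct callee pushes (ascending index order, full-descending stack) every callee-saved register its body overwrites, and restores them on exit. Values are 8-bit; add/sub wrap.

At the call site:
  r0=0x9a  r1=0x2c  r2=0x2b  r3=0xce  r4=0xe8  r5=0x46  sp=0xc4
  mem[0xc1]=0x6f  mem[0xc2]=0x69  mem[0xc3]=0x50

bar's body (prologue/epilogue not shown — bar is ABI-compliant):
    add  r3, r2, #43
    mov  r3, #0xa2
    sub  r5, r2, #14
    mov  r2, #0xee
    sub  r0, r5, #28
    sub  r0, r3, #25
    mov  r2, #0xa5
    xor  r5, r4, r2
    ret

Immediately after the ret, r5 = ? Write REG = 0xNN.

REG = 0x4d

prologue: push r0 -> mem[0xc3]=0x9a, sp=0xc3
prologue: push r2 -> mem[0xc2]=0x2b, sp=0xc2
prologue: push r3 -> mem[0xc1]=0xce, sp=0xc1
body[0] add  r3, r2, #43 -> r3=0x56
body[1] mov  r3, #0xa2 -> r3=0xa2
body[2] sub  r5, r2, #14 -> r5=0x1d
body[3] mov  r2, #0xee -> r2=0xee
body[4] sub  r0, r5, #28 -> r0=0x01
body[5] sub  r0, r3, #25 -> r0=0x89
body[6] mov  r2, #0xa5 -> r2=0xa5
body[7] xor  r5, r4, r2 -> r5=0x4d
epilogue: pop r3=0xce, sp=0xc2
epilogue: pop r2=0x2b, sp=0xc3
epilogue: pop r0=0x9a, sp=0xc4
r5 is caller-saved -> body value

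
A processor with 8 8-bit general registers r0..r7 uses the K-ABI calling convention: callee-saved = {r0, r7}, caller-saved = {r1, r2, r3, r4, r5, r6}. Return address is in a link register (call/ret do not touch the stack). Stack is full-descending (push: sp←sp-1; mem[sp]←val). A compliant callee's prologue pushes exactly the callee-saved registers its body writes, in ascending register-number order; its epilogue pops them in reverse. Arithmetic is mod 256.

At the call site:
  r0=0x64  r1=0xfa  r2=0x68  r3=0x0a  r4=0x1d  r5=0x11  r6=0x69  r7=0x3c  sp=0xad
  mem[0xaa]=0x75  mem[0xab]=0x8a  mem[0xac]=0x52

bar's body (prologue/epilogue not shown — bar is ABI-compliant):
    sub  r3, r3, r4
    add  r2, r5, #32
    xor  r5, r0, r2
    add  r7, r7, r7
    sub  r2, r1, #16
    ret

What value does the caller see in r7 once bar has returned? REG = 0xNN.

REG = 0x3c

prologue: push r7 -> mem[0xac]=0x3c, sp=0xac
body[0] sub  r3, r3, r4 -> r3=0xed
body[1] add  r2, r5, #32 -> r2=0x31
body[2] xor  r5, r0, r2 -> r5=0x55
body[3] add  r7, r7, r7 -> r7=0x78
body[4] sub  r2, r1, #16 -> r2=0xea
epilogue: pop r7=0x3c, sp=0xad
r7 is callee-saved -> restored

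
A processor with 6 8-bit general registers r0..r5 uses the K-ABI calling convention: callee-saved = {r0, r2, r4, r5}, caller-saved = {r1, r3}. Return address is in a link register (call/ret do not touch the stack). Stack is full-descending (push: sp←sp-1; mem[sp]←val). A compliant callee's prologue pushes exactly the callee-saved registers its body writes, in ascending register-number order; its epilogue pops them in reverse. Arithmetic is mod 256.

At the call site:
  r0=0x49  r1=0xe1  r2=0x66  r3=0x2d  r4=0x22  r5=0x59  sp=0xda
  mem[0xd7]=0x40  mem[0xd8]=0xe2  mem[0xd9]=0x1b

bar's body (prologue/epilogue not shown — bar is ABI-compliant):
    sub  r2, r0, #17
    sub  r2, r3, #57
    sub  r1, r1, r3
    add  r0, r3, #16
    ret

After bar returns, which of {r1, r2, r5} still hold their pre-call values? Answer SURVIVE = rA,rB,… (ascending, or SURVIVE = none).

SURVIVE = r2,r5

prologue: push r0 → mem[0xd9]=0x49, sp=0xd9
prologue: push r2 → mem[0xd8]=0x66, sp=0xd8
body[0] sub  r2, r0, #17 → r2=0x38
body[1] sub  r2, r3, #57 → r2=0xf4
body[2] sub  r1, r1, r3 → r1=0xb4
body[3] add  r0, r3, #16 → r0=0x3d
epilogue: pop r2=0x66, sp=0xd9
epilogue: pop r0=0x49, sp=0xda
r1: caller-saved, written=True
r2: callee-saved, written=True
r5: callee-saved, written=False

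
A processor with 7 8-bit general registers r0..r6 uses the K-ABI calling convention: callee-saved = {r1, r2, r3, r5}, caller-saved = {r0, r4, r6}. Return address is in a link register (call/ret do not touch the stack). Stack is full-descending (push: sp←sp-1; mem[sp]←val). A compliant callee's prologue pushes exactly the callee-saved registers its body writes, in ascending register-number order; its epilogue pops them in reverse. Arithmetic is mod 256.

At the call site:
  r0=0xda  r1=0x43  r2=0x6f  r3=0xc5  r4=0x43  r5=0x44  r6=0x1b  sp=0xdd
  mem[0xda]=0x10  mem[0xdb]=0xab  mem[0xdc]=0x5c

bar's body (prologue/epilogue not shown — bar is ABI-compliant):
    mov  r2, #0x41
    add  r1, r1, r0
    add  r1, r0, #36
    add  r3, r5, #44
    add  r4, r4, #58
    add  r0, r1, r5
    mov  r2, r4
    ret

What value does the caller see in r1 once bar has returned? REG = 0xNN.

REG = 0x43

prologue: push r1 → mem[0xdc]=0x43, sp=0xdc
prologue: push r2 → mem[0xdb]=0x6f, sp=0xdb
prologue: push r3 → mem[0xda]=0xc5, sp=0xda
body[0] mov  r2, #0x41 → r2=0x41
body[1] add  r1, r1, r0 → r1=0x1d
body[2] add  r1, r0, #36 → r1=0xfe
body[3] add  r3, r5, #44 → r3=0x70
body[4] add  r4, r4, #58 → r4=0x7d
body[5] add  r0, r1, r5 → r0=0x42
body[6] mov  r2, r4 → r2=0x7d
epilogue: pop r3=0xc5, sp=0xdb
epilogue: pop r2=0x6f, sp=0xdc
epilogue: pop r1=0x43, sp=0xdd
r1 is callee-saved → restored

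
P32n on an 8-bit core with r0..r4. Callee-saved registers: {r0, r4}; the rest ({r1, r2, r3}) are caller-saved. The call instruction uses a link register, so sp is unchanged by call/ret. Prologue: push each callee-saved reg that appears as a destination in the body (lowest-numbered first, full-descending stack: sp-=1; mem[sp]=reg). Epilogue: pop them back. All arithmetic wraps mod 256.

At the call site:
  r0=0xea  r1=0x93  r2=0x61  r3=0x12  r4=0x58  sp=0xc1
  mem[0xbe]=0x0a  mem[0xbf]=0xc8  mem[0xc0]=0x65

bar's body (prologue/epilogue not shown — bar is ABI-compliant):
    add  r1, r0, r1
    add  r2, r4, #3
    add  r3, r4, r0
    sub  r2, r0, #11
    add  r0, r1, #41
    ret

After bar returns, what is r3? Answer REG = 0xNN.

prologue: push r0 -> mem[0xc0]=0xea, sp=0xc0
body[0] add  r1, r0, r1 -> r1=0x7d
body[1] add  r2, r4, #3 -> r2=0x5b
body[2] add  r3, r4, r0 -> r3=0x42
body[3] sub  r2, r0, #11 -> r2=0xdf
body[4] add  r0, r1, #41 -> r0=0xa6
epilogue: pop r0=0xea, sp=0xc1
r3 is caller-saved -> body value

REG = 0x42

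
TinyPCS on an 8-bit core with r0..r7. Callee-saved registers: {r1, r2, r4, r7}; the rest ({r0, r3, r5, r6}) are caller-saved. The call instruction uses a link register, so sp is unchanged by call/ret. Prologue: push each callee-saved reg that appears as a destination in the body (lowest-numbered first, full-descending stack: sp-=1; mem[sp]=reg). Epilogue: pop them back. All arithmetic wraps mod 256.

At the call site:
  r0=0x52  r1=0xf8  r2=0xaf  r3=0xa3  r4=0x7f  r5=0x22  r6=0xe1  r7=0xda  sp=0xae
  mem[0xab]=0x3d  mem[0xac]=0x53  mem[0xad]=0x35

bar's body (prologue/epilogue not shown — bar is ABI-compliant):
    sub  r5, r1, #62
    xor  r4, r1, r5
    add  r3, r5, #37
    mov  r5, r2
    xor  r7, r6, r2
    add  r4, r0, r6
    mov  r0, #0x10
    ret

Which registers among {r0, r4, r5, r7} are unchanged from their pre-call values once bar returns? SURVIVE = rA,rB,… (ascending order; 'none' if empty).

SURVIVE = r4,r7

prologue: push r4 -> mem[0xad]=0x7f, sp=0xad
prologue: push r7 -> mem[0xac]=0xda, sp=0xac
body[0] sub  r5, r1, #62 -> r5=0xba
body[1] xor  r4, r1, r5 -> r4=0x42
body[2] add  r3, r5, #37 -> r3=0xdf
body[3] mov  r5, r2 -> r5=0xaf
body[4] xor  r7, r6, r2 -> r7=0x4e
body[5] add  r4, r0, r6 -> r4=0x33
body[6] mov  r0, #0x10 -> r0=0x10
epilogue: pop r7=0xda, sp=0xad
epilogue: pop r4=0x7f, sp=0xae
r0: caller-saved, written=True
r4: callee-saved, written=True
r5: caller-saved, written=True
r7: callee-saved, written=True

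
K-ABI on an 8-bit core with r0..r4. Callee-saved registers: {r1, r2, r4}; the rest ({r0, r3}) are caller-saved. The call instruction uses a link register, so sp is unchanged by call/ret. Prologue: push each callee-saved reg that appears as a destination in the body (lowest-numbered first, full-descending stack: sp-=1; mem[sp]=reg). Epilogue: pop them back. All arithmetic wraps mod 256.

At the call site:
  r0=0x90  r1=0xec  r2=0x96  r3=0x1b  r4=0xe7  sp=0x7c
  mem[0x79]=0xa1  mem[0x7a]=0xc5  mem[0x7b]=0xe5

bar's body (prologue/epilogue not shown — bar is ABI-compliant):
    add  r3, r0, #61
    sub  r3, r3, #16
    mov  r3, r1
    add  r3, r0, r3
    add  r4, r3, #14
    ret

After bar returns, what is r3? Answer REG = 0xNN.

REG = 0x7c

prologue: push r4 -> mem[0x7b]=0xe7, sp=0x7b
body[0] add  r3, r0, #61 -> r3=0xcd
body[1] sub  r3, r3, #16 -> r3=0xbd
body[2] mov  r3, r1 -> r3=0xec
body[3] add  r3, r0, r3 -> r3=0x7c
body[4] add  r4, r3, #14 -> r4=0x8a
epilogue: pop r4=0xe7, sp=0x7c
r3 is caller-saved -> body value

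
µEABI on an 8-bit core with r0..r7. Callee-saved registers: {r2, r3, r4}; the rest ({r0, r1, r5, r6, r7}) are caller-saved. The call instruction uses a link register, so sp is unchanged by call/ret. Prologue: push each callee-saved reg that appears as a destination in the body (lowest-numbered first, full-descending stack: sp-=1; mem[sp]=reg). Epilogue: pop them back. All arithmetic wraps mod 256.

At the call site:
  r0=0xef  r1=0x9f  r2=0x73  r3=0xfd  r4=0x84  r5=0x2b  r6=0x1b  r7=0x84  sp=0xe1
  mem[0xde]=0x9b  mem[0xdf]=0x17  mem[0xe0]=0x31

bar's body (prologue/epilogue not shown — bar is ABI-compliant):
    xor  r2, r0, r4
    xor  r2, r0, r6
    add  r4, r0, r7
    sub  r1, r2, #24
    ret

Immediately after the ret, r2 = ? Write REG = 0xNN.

REG = 0x73

prologue: push r2 → mem[0xe0]=0x73, sp=0xe0
prologue: push r4 → mem[0xdf]=0x84, sp=0xdf
body[0] xor  r2, r0, r4 → r2=0x6b
body[1] xor  r2, r0, r6 → r2=0xf4
body[2] add  r4, r0, r7 → r4=0x73
body[3] sub  r1, r2, #24 → r1=0xdc
epilogue: pop r4=0x84, sp=0xe0
epilogue: pop r2=0x73, sp=0xe1
r2 is callee-saved → restored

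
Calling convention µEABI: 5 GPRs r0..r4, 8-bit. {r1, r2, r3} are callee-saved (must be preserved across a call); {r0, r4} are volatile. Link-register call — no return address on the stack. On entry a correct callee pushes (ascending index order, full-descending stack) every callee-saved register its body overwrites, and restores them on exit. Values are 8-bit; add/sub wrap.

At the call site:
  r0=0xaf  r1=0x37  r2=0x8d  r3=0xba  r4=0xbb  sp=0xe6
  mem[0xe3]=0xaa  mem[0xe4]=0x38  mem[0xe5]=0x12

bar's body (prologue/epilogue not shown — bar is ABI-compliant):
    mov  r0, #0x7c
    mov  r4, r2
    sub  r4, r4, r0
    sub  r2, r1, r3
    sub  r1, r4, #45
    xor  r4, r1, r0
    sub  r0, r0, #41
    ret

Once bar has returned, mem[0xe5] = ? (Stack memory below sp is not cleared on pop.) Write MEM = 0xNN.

prologue: push r1 → mem[0xe5]=0x37, sp=0xe5
prologue: push r2 → mem[0xe4]=0x8d, sp=0xe4
body[0] mov  r0, #0x7c → r0=0x7c
body[1] mov  r4, r2 → r4=0x8d
body[2] sub  r4, r4, r0 → r4=0x11
body[3] sub  r2, r1, r3 → r2=0x7d
body[4] sub  r1, r4, #45 → r1=0xe4
body[5] xor  r4, r1, r0 → r4=0x98
body[6] sub  r0, r0, #41 → r0=0x53
epilogue: pop r2=0x8d, sp=0xe5
epilogue: pop r1=0x37, sp=0xe6
prologue pushed ['r1', 'r2'] at ['0xe5', '0xe4']

MEM = 0x37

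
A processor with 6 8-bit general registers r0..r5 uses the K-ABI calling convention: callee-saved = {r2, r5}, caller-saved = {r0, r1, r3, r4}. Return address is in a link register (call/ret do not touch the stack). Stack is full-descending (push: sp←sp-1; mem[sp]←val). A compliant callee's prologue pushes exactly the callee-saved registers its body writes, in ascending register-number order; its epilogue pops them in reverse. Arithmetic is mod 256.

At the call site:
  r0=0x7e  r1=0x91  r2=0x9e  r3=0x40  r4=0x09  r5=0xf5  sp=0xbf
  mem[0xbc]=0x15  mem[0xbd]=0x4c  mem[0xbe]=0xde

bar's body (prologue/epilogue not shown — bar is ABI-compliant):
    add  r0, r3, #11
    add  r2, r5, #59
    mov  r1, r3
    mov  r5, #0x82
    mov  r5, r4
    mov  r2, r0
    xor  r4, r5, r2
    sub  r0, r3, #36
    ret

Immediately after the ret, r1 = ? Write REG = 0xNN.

prologue: push r2 → mem[0xbe]=0x9e, sp=0xbe
prologue: push r5 → mem[0xbd]=0xf5, sp=0xbd
body[0] add  r0, r3, #11 → r0=0x4b
body[1] add  r2, r5, #59 → r2=0x30
body[2] mov  r1, r3 → r1=0x40
body[3] mov  r5, #0x82 → r5=0x82
body[4] mov  r5, r4 → r5=0x09
body[5] mov  r2, r0 → r2=0x4b
body[6] xor  r4, r5, r2 → r4=0x42
body[7] sub  r0, r3, #36 → r0=0x1c
epilogue: pop r5=0xf5, sp=0xbe
epilogue: pop r2=0x9e, sp=0xbf
r1 is caller-saved → body value

REG = 0x40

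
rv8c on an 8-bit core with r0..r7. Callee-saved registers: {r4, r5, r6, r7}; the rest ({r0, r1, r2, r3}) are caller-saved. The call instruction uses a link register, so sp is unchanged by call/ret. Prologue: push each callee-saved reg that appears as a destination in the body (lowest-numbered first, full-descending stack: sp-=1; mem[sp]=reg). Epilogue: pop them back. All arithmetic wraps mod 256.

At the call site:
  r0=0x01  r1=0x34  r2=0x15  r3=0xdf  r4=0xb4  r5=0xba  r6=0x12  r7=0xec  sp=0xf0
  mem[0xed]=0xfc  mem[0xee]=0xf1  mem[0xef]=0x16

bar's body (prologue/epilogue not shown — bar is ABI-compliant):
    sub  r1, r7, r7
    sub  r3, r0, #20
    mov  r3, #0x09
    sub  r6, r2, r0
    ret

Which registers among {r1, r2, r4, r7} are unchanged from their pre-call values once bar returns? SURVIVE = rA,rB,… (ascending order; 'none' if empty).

prologue: push r6 -> mem[0xef]=0x12, sp=0xef
body[0] sub  r1, r7, r7 -> r1=0x00
body[1] sub  r3, r0, #20 -> r3=0xed
body[2] mov  r3, #0x09 -> r3=0x09
body[3] sub  r6, r2, r0 -> r6=0x14
epilogue: pop r6=0x12, sp=0xf0
r1: caller-saved, written=True
r2: caller-saved, written=False
r4: callee-saved, written=False
r7: callee-saved, written=False

SURVIVE = r2,r4,r7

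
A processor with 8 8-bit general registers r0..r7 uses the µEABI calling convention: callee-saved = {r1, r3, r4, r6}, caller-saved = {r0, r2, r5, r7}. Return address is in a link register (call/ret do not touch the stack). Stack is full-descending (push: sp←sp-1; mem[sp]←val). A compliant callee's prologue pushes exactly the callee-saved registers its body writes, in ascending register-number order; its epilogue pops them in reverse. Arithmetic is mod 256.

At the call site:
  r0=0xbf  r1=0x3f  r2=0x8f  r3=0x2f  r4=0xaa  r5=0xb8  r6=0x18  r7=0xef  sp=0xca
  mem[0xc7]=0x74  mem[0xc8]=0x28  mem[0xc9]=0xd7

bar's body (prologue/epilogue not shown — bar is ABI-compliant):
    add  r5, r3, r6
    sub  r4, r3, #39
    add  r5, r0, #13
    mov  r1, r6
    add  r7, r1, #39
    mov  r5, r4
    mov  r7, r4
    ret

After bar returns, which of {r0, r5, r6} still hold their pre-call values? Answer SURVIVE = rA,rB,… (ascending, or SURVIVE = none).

SURVIVE = r0,r6

prologue: push r1 -> mem[0xc9]=0x3f, sp=0xc9
prologue: push r4 -> mem[0xc8]=0xaa, sp=0xc8
body[0] add  r5, r3, r6 -> r5=0x47
body[1] sub  r4, r3, #39 -> r4=0x08
body[2] add  r5, r0, #13 -> r5=0xcc
body[3] mov  r1, r6 -> r1=0x18
body[4] add  r7, r1, #39 -> r7=0x3f
body[5] mov  r5, r4 -> r5=0x08
body[6] mov  r7, r4 -> r7=0x08
epilogue: pop r4=0xaa, sp=0xc9
epilogue: pop r1=0x3f, sp=0xca
r0: caller-saved, written=False
r5: caller-saved, written=True
r6: callee-saved, written=False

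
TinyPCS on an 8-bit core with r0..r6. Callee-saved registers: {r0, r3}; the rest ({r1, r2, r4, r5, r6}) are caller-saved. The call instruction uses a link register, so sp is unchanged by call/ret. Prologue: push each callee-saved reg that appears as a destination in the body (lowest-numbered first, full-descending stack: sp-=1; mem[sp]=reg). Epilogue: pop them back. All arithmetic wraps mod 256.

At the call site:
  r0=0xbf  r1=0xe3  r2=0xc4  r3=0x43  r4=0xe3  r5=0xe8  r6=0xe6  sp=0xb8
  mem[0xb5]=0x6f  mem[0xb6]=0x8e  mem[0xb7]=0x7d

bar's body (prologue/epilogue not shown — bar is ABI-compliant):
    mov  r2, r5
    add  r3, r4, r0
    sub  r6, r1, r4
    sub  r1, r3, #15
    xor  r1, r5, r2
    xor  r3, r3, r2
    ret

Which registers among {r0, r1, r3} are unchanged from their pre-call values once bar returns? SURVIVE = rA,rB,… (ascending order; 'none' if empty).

SURVIVE = r0,r3

prologue: push r3 → mem[0xb7]=0x43, sp=0xb7
body[0] mov  r2, r5 → r2=0xe8
body[1] add  r3, r4, r0 → r3=0xa2
body[2] sub  r6, r1, r4 → r6=0x00
body[3] sub  r1, r3, #15 → r1=0x93
body[4] xor  r1, r5, r2 → r1=0x00
body[5] xor  r3, r3, r2 → r3=0x4a
epilogue: pop r3=0x43, sp=0xb8
r0: callee-saved, written=False
r1: caller-saved, written=True
r3: callee-saved, written=True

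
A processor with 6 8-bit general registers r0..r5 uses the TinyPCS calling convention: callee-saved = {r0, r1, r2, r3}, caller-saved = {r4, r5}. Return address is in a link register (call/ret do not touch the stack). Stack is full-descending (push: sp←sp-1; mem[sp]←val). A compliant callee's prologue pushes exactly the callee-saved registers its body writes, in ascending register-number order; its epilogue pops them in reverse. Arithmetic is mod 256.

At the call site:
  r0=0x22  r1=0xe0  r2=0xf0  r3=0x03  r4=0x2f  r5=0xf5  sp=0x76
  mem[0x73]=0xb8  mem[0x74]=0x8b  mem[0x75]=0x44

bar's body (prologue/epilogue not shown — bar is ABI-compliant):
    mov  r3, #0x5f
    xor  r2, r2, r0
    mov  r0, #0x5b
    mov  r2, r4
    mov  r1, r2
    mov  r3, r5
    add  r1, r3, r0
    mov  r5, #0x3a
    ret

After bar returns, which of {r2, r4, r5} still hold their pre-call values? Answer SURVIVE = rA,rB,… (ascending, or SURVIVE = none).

SURVIVE = r2,r4

prologue: push r0 -> mem[0x75]=0x22, sp=0x75
prologue: push r1 -> mem[0x74]=0xe0, sp=0x74
prologue: push r2 -> mem[0x73]=0xf0, sp=0x73
prologue: push r3 -> mem[0x72]=0x03, sp=0x72
body[0] mov  r3, #0x5f -> r3=0x5f
body[1] xor  r2, r2, r0 -> r2=0xd2
body[2] mov  r0, #0x5b -> r0=0x5b
body[3] mov  r2, r4 -> r2=0x2f
body[4] mov  r1, r2 -> r1=0x2f
body[5] mov  r3, r5 -> r3=0xf5
body[6] add  r1, r3, r0 -> r1=0x50
body[7] mov  r5, #0x3a -> r5=0x3a
epilogue: pop r3=0x03, sp=0x73
epilogue: pop r2=0xf0, sp=0x74
epilogue: pop r1=0xe0, sp=0x75
epilogue: pop r0=0x22, sp=0x76
r2: callee-saved, written=True
r4: caller-saved, written=False
r5: caller-saved, written=True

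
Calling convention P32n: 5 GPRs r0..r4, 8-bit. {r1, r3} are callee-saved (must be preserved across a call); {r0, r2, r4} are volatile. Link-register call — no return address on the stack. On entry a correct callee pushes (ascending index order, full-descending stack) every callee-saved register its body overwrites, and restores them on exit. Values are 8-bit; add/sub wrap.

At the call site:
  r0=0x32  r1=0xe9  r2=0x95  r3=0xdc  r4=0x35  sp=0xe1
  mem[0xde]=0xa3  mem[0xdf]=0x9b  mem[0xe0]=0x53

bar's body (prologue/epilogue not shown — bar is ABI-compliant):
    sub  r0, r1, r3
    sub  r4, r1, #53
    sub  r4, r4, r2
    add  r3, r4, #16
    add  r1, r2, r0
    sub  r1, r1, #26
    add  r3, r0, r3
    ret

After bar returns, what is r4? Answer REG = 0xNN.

REG = 0x1f

prologue: push r1 → mem[0xe0]=0xe9, sp=0xe0
prologue: push r3 → mem[0xdf]=0xdc, sp=0xdf
body[0] sub  r0, r1, r3 → r0=0x0d
body[1] sub  r4, r1, #53 → r4=0xb4
body[2] sub  r4, r4, r2 → r4=0x1f
body[3] add  r3, r4, #16 → r3=0x2f
body[4] add  r1, r2, r0 → r1=0xa2
body[5] sub  r1, r1, #26 → r1=0x88
body[6] add  r3, r0, r3 → r3=0x3c
epilogue: pop r3=0xdc, sp=0xe0
epilogue: pop r1=0xe9, sp=0xe1
r4 is caller-saved → body value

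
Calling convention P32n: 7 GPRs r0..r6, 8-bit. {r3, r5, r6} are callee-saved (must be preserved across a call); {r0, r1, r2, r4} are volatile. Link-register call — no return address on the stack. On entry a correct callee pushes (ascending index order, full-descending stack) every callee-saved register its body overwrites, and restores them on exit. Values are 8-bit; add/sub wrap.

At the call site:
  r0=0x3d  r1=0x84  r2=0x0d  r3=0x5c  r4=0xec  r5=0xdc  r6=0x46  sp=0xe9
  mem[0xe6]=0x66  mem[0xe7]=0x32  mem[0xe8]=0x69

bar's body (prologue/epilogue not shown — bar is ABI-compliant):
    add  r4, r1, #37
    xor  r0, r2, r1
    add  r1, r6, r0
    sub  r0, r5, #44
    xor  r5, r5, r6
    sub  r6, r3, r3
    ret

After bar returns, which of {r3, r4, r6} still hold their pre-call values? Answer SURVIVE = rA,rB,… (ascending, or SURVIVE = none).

prologue: push r5 -> mem[0xe8]=0xdc, sp=0xe8
prologue: push r6 -> mem[0xe7]=0x46, sp=0xe7
body[0] add  r4, r1, #37 -> r4=0xa9
body[1] xor  r0, r2, r1 -> r0=0x89
body[2] add  r1, r6, r0 -> r1=0xcf
body[3] sub  r0, r5, #44 -> r0=0xb0
body[4] xor  r5, r5, r6 -> r5=0x9a
body[5] sub  r6, r3, r3 -> r6=0x00
epilogue: pop r6=0x46, sp=0xe8
epilogue: pop r5=0xdc, sp=0xe9
r3: callee-saved, written=False
r4: caller-saved, written=True
r6: callee-saved, written=True

SURVIVE = r3,r6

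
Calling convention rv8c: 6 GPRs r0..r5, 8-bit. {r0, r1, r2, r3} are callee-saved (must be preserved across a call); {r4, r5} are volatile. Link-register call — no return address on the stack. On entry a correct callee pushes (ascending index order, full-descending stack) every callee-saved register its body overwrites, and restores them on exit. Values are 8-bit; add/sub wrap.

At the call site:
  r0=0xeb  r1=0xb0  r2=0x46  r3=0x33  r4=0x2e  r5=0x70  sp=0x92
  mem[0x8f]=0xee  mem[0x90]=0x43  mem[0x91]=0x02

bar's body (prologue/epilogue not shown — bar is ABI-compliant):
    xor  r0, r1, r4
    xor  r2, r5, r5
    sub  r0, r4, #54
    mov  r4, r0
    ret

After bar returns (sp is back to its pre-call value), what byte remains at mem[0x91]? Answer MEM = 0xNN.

prologue: push r0 -> mem[0x91]=0xeb, sp=0x91
prologue: push r2 -> mem[0x90]=0x46, sp=0x90
body[0] xor  r0, r1, r4 -> r0=0x9e
body[1] xor  r2, r5, r5 -> r2=0x00
body[2] sub  r0, r4, #54 -> r0=0xf8
body[3] mov  r4, r0 -> r4=0xf8
epilogue: pop r2=0x46, sp=0x91
epilogue: pop r0=0xeb, sp=0x92
prologue pushed ['r0', 'r2'] at ['0x91', '0x90']

MEM = 0xeb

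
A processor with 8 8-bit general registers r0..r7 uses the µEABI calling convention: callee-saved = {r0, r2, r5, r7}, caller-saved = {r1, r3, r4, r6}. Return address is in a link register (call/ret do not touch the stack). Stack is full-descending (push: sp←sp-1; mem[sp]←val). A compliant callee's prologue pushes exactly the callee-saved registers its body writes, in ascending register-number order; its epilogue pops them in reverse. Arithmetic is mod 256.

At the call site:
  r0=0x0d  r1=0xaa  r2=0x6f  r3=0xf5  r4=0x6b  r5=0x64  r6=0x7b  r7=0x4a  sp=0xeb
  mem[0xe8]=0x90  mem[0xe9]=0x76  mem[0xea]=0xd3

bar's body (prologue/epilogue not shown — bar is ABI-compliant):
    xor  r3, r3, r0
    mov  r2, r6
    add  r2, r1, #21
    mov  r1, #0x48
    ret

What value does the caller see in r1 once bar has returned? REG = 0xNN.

REG = 0x48

prologue: push r2 -> mem[0xea]=0x6f, sp=0xea
body[0] xor  r3, r3, r0 -> r3=0xf8
body[1] mov  r2, r6 -> r2=0x7b
body[2] add  r2, r1, #21 -> r2=0xbf
body[3] mov  r1, #0x48 -> r1=0x48
epilogue: pop r2=0x6f, sp=0xeb
r1 is caller-saved -> body value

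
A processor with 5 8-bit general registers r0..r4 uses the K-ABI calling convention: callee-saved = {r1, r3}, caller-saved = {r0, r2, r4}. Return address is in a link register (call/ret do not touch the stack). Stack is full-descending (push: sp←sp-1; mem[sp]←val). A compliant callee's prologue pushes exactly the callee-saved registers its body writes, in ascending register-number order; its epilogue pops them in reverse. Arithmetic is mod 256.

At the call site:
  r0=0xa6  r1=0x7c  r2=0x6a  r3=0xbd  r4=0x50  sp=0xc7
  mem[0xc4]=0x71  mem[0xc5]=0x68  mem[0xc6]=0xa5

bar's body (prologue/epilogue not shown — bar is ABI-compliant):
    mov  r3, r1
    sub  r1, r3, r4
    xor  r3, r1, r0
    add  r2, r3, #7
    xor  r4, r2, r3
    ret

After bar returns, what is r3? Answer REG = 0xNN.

REG = 0xbd

prologue: push r1 -> mem[0xc6]=0x7c, sp=0xc6
prologue: push r3 -> mem[0xc5]=0xbd, sp=0xc5
body[0] mov  r3, r1 -> r3=0x7c
body[1] sub  r1, r3, r4 -> r1=0x2c
body[2] xor  r3, r1, r0 -> r3=0x8a
body[3] add  r2, r3, #7 -> r2=0x91
body[4] xor  r4, r2, r3 -> r4=0x1b
epilogue: pop r3=0xbd, sp=0xc6
epilogue: pop r1=0x7c, sp=0xc7
r3 is callee-saved -> restored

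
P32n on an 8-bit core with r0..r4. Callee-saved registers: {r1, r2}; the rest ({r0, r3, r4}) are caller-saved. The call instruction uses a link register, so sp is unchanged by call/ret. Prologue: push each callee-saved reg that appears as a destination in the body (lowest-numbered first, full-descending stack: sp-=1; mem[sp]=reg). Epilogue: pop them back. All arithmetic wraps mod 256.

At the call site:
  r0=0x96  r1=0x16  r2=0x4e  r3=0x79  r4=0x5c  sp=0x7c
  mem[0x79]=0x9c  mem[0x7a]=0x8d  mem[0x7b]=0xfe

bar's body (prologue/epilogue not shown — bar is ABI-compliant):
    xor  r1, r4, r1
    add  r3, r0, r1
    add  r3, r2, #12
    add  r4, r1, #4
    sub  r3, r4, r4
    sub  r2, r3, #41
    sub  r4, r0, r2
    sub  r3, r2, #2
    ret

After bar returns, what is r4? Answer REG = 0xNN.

REG = 0xbf

prologue: push r1 → mem[0x7b]=0x16, sp=0x7b
prologue: push r2 → mem[0x7a]=0x4e, sp=0x7a
body[0] xor  r1, r4, r1 → r1=0x4a
body[1] add  r3, r0, r1 → r3=0xe0
body[2] add  r3, r2, #12 → r3=0x5a
body[3] add  r4, r1, #4 → r4=0x4e
body[4] sub  r3, r4, r4 → r3=0x00
body[5] sub  r2, r3, #41 → r2=0xd7
body[6] sub  r4, r0, r2 → r4=0xbf
body[7] sub  r3, r2, #2 → r3=0xd5
epilogue: pop r2=0x4e, sp=0x7b
epilogue: pop r1=0x16, sp=0x7c
r4 is caller-saved → body value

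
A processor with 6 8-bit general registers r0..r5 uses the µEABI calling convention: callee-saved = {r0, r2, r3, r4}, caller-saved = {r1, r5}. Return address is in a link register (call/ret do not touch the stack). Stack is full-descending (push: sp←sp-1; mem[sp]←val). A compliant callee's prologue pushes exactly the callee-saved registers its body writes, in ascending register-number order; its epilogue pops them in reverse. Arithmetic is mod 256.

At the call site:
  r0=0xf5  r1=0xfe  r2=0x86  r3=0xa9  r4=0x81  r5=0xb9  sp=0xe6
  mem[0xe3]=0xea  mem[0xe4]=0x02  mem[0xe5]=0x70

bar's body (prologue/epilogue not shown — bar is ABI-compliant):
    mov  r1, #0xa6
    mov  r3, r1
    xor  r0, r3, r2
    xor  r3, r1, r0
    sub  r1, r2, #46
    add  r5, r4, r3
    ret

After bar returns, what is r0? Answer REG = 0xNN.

REG = 0xf5

prologue: push r0 -> mem[0xe5]=0xf5, sp=0xe5
prologue: push r3 -> mem[0xe4]=0xa9, sp=0xe4
body[0] mov  r1, #0xa6 -> r1=0xa6
body[1] mov  r3, r1 -> r3=0xa6
body[2] xor  r0, r3, r2 -> r0=0x20
body[3] xor  r3, r1, r0 -> r3=0x86
body[4] sub  r1, r2, #46 -> r1=0x58
body[5] add  r5, r4, r3 -> r5=0x07
epilogue: pop r3=0xa9, sp=0xe5
epilogue: pop r0=0xf5, sp=0xe6
r0 is callee-saved -> restored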